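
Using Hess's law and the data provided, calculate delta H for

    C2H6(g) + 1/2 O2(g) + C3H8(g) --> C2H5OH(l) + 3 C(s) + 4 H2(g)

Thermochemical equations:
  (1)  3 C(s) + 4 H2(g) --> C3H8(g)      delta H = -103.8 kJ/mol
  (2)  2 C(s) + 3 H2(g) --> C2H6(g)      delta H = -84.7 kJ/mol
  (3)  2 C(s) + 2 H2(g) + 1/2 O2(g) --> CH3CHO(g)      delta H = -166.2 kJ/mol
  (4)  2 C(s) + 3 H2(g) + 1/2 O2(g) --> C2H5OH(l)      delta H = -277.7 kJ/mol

delta H = -89.2 kJ/mol

(1) reversed (C3H8(g) must end up as a reactant): +103.8 kJ/mol
(2) reversed (C2H6(g) must end up as a reactant): +84.7 kJ/mol
(3): not needed (CH3CHO(g) appears nowhere else).
(4) as written (C2H5OH(l) already on the product side): -277.7 kJ/mol
Combining the equations, delta H = (-1)·(-103.8) + (-1)·(-84.7) + (1)·(-277.7) = -89.2 kJ/mol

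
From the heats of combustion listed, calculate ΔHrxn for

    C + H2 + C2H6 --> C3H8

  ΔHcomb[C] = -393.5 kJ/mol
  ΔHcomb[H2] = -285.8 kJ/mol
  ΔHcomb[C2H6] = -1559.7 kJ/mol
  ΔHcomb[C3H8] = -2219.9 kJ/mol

With combustion enthalpies, reactants minus products:
= [1·(-393.5) + 1·(-285.8) + 1·(-1559.7)] − [1·(-2219.9)]
= -19.1 kJ/mol

ΔHrxn = -19.1 kJ/mol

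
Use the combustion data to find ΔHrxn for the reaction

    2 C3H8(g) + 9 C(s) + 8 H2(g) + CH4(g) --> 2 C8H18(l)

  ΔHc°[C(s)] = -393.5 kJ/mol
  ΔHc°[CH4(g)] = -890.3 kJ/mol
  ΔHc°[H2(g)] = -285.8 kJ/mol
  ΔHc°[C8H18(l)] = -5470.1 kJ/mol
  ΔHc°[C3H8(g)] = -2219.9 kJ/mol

ΔHrxn = -217.8 kJ/mol

With combustion enthalpies, reactants minus products:
= [2·(-2219.9) + 9·(-393.5) + 8·(-285.8) + 1·(-890.3)] − [2·(-5470.1)]
= -217.8 kJ/mol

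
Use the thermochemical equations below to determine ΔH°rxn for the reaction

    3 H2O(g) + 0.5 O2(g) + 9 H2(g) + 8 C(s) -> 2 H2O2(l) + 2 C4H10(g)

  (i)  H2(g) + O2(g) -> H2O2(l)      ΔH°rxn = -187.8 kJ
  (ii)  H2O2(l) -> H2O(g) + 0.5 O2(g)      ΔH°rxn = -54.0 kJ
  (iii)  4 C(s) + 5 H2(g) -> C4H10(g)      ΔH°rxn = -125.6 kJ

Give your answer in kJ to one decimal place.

(i) reversed: +187.8 kJ
(ii) reversed and × 3 (reverse to put H2O(g) on the reactant side; ×3 to match 3 H2O(g) in the target): (-3)·(-54.0) = +162.0 kJ
(iii) × 2 (×2 to match 2 C4H10(g) in the target): (2)·(-125.6) = -251.2 kJ
Summing the manipulated equations, ΔH°rxn = (+187.8) + (+162.0) + (-251.2) = 98.6 kJ

ΔH°rxn = 98.6 kJ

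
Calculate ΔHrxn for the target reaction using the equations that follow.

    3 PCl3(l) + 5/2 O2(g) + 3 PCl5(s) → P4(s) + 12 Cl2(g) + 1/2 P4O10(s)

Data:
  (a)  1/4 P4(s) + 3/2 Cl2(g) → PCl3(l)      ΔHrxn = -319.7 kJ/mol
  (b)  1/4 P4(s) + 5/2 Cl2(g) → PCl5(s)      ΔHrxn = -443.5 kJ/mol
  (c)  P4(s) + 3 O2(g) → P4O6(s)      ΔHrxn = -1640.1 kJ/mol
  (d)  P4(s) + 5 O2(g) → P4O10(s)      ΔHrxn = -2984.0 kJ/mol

ΔHrxn = 797.6 kJ/mol

(a) reversed and × 3: (-3)·(-319.7) = +959.1 kJ/mol
(b) reversed and × 3: (-3)·(-443.5) = +1330.5 kJ/mol
(c): not needed.
(d) × 1/2: (1/2)·(-2984.0) = -1492.0 kJ/mol
Since enthalpy is a state function, ΔHrxn = (-3)·(-319.7) + (-3)·(-443.5) + (1/2)·(-2984.0) = 797.6 kJ/mol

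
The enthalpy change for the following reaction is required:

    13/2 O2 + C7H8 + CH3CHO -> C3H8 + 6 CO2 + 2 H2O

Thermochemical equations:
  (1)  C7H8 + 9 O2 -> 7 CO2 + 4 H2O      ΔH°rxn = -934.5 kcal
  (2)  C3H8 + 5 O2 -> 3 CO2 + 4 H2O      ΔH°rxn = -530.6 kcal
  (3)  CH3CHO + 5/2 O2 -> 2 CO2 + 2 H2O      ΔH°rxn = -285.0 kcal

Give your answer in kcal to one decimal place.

(1) as written: -934.5 kcal
(2) reversed: +530.6 kcal
(3) as written: -285.0 kcal
Since enthalpy is a state function, ΔH°rxn = (1)·(-934.5) + (-1)·(-530.6) + (1)·(-285.0) = -688.9 kcal

ΔH°rxn = -688.9 kcal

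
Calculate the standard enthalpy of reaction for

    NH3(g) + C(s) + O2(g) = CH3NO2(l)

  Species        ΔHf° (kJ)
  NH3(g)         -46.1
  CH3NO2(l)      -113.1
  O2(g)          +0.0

ΔH°rxn = Σ nΔHf°(products) − Σ nΔHf°(reactants).
Products: 1·(-113.1) = -113.1
Reactants: 1·(-46.1) + 1·(+0.0) + 1·(+0.0) = -46.1
ΔH_rxn = (-113.1) − (-46.1) = -67.0 kJ

ΔH_rxn = -67.0 kJ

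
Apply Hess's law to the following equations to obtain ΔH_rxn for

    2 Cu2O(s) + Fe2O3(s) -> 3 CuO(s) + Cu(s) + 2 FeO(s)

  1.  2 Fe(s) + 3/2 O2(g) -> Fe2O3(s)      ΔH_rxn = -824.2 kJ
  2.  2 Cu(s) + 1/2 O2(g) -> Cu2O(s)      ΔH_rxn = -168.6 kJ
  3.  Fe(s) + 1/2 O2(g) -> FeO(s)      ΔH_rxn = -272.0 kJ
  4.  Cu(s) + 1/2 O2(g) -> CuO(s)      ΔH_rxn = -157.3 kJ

eq. 1 reversed (Fe2O3(s) must end up as a reactant): +824.2 kJ
eq. 2 reversed and × 2 (reverse to put Cu2O(s) on the reactant side; scale by 2 for the 2 Cu2O(s)): (-2)·(-168.6) = +337.2 kJ
eq. 3 × 2 (×2 to match 2 FeO(s) in the target): (2)·(-272.0) = -544.0 kJ
eq. 4 × 3 (×3 to match 3 CuO(s) in the target): (3)·(-157.3) = -471.9 kJ
ΔH_rxn = (+824.2) + (+337.2) + (-544.0) + (-471.9) = 145.5 kJ

ΔH_rxn = 145.5 kJ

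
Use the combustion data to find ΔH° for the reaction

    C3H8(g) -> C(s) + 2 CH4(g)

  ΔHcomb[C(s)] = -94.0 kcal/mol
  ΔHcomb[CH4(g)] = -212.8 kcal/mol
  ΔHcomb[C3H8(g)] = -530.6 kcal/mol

With combustion enthalpies, reactants minus products:
= [1·(-530.6)] − [1·(-94.0) + 2·(-212.8)]
= -11.0 kcal/mol

ΔH° = -11.0 kcal/mol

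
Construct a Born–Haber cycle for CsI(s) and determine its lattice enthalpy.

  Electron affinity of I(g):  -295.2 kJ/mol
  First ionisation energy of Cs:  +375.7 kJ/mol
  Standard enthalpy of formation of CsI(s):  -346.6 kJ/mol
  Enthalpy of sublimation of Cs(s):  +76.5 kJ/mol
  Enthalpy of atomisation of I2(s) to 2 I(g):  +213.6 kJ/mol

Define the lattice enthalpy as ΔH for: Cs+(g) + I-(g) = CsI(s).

U = -610.4 kJ/mol

ΔHf° = 1·ΔHsub + 1·(ΣIE) + 1/2·D(I2) + 1·EA + U
-346.6 = 1·(+76.5) + 1·(+375.7) + 1/2·(+213.6) + 1·(-295.2) + U
U = -346.6 − (+263.8) = -610.4 kJ/mol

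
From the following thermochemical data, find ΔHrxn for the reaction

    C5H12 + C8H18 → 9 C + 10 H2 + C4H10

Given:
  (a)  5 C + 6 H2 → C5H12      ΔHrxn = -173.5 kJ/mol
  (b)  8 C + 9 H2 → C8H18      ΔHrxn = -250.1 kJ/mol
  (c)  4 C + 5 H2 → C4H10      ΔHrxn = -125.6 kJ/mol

ΔHrxn = 298.0 kJ/mol

(a) reversed: +173.5 kJ/mol
(b) reversed: +250.1 kJ/mol
(c) as written: -125.6 kJ/mol
Since enthalpy is a state function, ΔHrxn = (-1)·(-173.5) + (-1)·(-250.1) + (1)·(-125.6) = 298.0 kJ/mol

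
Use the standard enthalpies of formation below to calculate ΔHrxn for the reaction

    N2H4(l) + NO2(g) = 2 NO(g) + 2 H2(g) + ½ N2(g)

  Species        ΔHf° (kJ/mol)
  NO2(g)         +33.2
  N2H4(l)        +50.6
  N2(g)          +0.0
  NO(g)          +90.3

ΔHrxn = 96.8 kJ/mol

Products: 2·(+90.3) + 2·(+0.0) + 1/2·(+0.0) = +180.6
Reactants: 1·(+50.6) + 1·(+33.2) = +83.8
ΔHrxn = (+180.6) − (+83.8) = 96.8 kJ/mol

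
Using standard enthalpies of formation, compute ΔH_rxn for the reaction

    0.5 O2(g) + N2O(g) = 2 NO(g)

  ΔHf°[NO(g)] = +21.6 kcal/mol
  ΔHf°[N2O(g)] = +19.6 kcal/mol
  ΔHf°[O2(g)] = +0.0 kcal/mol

ΔH_rxn = 23.6 kcal/mol

ΔH°rxn = Σ nΔHf°(products) − Σ nΔHf°(reactants).
Products: 2·(+21.6) = +43.2
Reactants: 1/2·(+0.0) + 1·(+19.6) = +19.6
ΔH_rxn = (+43.2) − (+19.6) = 23.6 kcal/mol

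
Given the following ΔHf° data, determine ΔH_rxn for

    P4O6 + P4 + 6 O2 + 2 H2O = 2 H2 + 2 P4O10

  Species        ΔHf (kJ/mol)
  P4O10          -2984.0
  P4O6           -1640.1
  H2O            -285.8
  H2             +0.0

ΔH_rxn = -3756.3 kJ/mol

Products: 2·(+0.0) + 2·(-2984.0) = -5968.0
Reactants: 1·(-1640.1) + 1·(+0.0) + 6·(+0.0) + 2·(-285.8) = -2211.7
ΔH_rxn = (-5968.0) − (-2211.7) = -3756.3 kJ/mol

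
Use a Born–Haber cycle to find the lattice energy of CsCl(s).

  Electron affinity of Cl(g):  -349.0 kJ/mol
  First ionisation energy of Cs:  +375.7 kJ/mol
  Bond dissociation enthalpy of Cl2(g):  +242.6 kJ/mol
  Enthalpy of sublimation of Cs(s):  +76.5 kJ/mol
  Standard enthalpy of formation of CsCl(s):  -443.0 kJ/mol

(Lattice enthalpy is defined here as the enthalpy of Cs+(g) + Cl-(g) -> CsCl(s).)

U = -667.5 kJ/mol

ΔHf° = 1·ΔHsub + 1·(ΣIE) + 1/2·D(Cl2) + 1·EA + U
-443.0 = 1·(+76.5) + 1·(+375.7) + 1/2·(+242.6) + 1·(-349.0) + U
U = -443.0 − (+224.5) = -667.5 kJ/mol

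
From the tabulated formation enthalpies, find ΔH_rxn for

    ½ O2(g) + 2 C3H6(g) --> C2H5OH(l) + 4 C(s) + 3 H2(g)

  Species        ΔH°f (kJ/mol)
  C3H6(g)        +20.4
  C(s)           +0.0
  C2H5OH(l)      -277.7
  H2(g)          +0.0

ΔH_rxn = -318.5 kJ/mol

Products: 1·(-277.7) + 4·(+0.0) + 3·(+0.0) = -277.7
Reactants: 1/2·(+0.0) + 2·(+20.4) = +40.8
ΔH_rxn = (-277.7) − (+40.8) = -318.5 kJ/mol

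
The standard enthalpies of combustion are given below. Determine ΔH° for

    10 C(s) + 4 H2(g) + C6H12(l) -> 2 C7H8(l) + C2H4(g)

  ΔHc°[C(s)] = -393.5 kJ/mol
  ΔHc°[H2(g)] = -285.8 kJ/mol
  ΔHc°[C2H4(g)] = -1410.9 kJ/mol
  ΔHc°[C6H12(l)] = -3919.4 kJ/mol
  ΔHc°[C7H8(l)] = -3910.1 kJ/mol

With combustion enthalpies, reactants minus products:
= [10·(-393.5) + 4·(-285.8) + 1·(-3919.4)] − [2·(-3910.1) + 1·(-1410.9)]
= 233.5 kJ/mol

ΔH° = 233.5 kJ/mol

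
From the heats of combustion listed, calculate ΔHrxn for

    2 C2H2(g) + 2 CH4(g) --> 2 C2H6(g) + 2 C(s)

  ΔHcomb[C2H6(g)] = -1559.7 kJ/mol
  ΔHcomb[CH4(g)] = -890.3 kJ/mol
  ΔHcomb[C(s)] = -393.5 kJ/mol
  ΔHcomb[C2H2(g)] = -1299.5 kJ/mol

ΔHrxn = -473.2 kJ/mol

With combustion enthalpies, reactants minus products:
= [2·(-1299.5) + 2·(-890.3)] − [2·(-1559.7) + 2·(-393.5)]
= -473.2 kJ/mol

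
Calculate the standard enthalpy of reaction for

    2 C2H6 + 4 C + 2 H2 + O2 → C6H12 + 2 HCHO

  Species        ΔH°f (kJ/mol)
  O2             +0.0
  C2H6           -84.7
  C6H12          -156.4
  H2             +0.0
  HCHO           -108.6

Products: 1·(-156.4) + 2·(-108.6) = -373.6
Reactants: 2·(-84.7) + 4·(+0.0) + 2·(+0.0) + 1·(+0.0) = -169.4
ΔH° = (-373.6) − (-169.4) = -204.2 kJ/mol

ΔH° = -204.2 kJ/mol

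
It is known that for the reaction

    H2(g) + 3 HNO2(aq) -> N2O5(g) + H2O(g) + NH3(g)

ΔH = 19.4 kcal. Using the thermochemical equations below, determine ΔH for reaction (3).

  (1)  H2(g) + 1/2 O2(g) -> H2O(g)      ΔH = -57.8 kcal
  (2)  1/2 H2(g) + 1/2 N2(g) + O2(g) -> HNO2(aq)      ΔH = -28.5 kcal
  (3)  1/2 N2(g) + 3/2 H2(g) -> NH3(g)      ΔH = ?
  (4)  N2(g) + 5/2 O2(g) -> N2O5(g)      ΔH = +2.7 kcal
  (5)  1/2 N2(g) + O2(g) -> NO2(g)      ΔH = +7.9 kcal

(1) as written (H2O(g) already on the product side): -57.8 kcal
(2) reversed and × 3 (HNO2(aq) must end up as a reactant; scale by 3 for the 3 HNO2(aq)): (-3)·(-28.5) = +85.5 kcal
(3) as written (NH3(g) already on the product side): contributes x
(4) as written (N2O5(g) already on the product side): +2.7 kcal
(5): not needed (NO2(g) appears nowhere else).
+19.4 = (-57.8) + (+85.5) + (+2.7) + x
x = (+19.4 − (+30.4)) / (1) = -11.0 kcal

ΔH = -11.0 kcal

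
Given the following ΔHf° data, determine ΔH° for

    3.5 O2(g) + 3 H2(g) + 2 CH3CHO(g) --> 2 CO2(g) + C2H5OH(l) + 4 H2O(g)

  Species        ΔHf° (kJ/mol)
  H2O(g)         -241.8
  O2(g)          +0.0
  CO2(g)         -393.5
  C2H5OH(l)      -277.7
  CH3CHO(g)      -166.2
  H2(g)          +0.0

Products: 2·(-393.5) + 1·(-277.7) + 4·(-241.8) = -2031.9
Reactants: 7/2·(+0.0) + 3·(+0.0) + 2·(-166.2) = -332.4
ΔH° = (-2031.9) − (-332.4) = -1699.5 kJ/mol

ΔH° = -1699.5 kJ/mol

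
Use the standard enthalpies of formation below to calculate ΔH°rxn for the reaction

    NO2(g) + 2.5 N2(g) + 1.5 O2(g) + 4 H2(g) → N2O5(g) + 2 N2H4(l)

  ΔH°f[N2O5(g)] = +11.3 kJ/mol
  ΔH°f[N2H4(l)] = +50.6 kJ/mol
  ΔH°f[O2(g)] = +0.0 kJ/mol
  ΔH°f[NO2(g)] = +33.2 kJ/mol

ΔH°rxn = 79.3 kJ/mol

Products: 1·(+11.3) + 2·(+50.6) = +112.5
Reactants: 1·(+33.2) + 5/2·(+0.0) + 3/2·(+0.0) + 4·(+0.0) = +33.2
ΔH°rxn = (+112.5) − (+33.2) = 79.3 kJ/mol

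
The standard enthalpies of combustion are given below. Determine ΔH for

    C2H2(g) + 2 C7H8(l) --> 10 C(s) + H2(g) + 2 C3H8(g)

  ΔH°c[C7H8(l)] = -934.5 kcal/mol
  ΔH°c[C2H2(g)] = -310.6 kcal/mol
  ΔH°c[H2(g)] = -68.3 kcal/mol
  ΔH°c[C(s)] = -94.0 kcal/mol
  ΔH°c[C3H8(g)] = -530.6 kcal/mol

ΔH = -110.1 kcal/mol

With combustion enthalpies, reactants minus products:
= [1·(-310.6) + 2·(-934.5)] − [10·(-94.0) + 1·(-68.3) + 2·(-530.6)]
= -110.1 kcal/mol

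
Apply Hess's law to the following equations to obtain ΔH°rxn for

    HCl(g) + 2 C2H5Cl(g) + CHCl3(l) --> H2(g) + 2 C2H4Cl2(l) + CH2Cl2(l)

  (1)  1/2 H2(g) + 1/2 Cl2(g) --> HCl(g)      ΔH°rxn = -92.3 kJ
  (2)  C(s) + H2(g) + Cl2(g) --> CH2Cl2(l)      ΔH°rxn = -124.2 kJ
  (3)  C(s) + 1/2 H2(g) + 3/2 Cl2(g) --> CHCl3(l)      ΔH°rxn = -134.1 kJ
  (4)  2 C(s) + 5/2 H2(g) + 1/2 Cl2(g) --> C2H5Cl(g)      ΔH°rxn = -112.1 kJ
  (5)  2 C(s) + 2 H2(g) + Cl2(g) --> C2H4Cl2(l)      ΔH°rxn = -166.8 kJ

ΔH°rxn = -7.2 kJ

(1) reversed (HCl(g) must end up as a reactant): +92.3 kJ
(2) as written (CH2Cl2(l) already on the product side): -124.2 kJ
(3) reversed (reverse to put CHCl3(l) on the reactant side): +134.1 kJ
(4) reversed and × 2 (reverse to put C2H5Cl(g) on the reactant side; ×2 to match 2 C2H5Cl(g) in the target): (-2)·(-112.1) = +224.2 kJ
(5) × 2 (×2 to match 2 C2H4Cl2(l) in the target): (2)·(-166.8) = -333.6 kJ
ΔH°rxn = (+92.3) + (-124.2) + (+134.1) + (+224.2) + (-333.6) = -7.2 kJ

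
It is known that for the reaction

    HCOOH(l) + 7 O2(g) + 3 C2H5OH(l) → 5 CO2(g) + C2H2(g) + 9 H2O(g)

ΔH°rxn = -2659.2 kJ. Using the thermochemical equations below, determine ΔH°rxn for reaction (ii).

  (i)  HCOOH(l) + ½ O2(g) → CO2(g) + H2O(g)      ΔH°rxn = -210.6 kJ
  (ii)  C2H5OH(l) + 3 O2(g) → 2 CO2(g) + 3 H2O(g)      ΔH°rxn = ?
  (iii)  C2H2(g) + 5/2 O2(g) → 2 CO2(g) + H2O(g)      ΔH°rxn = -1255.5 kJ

(i) as written: -210.6 kJ
(ii) × 3: contributes 3·x
(iii) reversed: +1255.5 kJ
-2659.2 = (-210.6) + (+1255.5) + 3·x
x = (-2659.2 − (+1044.9)) / (3) = -1234.7 kJ

ΔH°rxn = -1234.7 kJ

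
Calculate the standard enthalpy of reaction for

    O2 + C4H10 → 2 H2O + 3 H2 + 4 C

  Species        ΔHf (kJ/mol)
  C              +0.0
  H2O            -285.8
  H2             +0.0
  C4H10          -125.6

Products: 2·(-285.8) + 3·(+0.0) + 4·(+0.0) = -571.6
Reactants: 1·(+0.0) + 1·(-125.6) = -125.6
ΔH_rxn = (-571.6) − (-125.6) = -446.0 kJ/mol

ΔH_rxn = -446.0 kJ/mol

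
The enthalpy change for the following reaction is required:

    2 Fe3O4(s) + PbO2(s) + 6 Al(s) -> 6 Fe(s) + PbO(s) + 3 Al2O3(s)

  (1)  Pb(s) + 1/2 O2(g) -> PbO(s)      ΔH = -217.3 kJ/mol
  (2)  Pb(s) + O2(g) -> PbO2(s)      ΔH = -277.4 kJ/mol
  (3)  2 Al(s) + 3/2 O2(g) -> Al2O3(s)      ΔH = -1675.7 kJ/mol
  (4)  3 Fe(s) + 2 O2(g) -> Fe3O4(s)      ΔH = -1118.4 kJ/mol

ΔH = -2730.2 kJ/mol

(1) as written: -217.3 kJ/mol
(2) reversed: +277.4 kJ/mol
(3) × 3: (3)·(-1675.7) = -5027.1 kJ/mol
(4) reversed and × 2: (-2)·(-1118.4) = +2236.8 kJ/mol
Combining the equations, ΔH = (-217.3) + (+277.4) + (-5027.1) + (+2236.8) = -2730.2 kJ/mol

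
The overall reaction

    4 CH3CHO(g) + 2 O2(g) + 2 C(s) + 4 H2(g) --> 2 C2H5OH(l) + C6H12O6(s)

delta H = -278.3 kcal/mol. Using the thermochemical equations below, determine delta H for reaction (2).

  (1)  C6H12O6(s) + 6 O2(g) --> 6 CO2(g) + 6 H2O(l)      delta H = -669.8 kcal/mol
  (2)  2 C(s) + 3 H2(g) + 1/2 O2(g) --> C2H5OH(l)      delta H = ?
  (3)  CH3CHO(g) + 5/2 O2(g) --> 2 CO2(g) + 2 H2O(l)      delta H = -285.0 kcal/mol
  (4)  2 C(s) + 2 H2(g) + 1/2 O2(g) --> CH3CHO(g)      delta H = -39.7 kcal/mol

(1) reversed: +669.8 kcal/mol
(2) × 2: contributes 2·x
(3) × 3: (3)·(-285.0) = -855.0 kcal/mol
(4) reversed: +39.7 kcal/mol
-278.3 = (+669.8) + (-855.0) + (+39.7) + 2·x
x = (-278.3 − (-145.5)) / (2) = -66.4 kcal/mol

delta H = -66.4 kcal/mol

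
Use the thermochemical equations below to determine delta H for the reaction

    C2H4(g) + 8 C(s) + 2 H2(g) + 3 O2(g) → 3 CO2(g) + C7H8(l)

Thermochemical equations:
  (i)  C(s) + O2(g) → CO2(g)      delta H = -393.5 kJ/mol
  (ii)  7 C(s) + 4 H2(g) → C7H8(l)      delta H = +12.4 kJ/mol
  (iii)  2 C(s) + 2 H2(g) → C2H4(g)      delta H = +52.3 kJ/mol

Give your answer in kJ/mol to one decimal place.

delta H = -1220.4 kJ/mol

(i) × 3 (scale by 3 for the 3 CO2(g)): (3)·(-393.5) = -1180.5 kJ/mol
(ii) as written (C7H8(l) already on the product side): +12.4 kJ/mol
(iii) reversed (reverse to put C2H4(g) on the reactant side): -52.3 kJ/mol
delta H = (3)·(-393.5) + (1)·(+12.4) + (-1)·(+52.3) = -1220.4 kJ/mol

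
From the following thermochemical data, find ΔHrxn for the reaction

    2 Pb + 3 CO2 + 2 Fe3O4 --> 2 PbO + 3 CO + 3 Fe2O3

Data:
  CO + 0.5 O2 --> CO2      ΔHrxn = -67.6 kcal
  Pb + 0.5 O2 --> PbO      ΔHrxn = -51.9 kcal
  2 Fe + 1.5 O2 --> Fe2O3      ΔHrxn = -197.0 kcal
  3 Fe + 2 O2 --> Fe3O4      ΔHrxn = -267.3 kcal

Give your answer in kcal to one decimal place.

equation 1 reversed and × 3 (reverse to put CO on the product side; ×3 to match 3 CO in the target): (-3)·(-67.6) = +202.8 kcal
equation 2 × 2 (scale by 2 for the 2 PbO): (2)·(-51.9) = -103.8 kcal
equation 3 × 3 (scale by 3 for the 3 Fe2O3): (3)·(-197.0) = -591.0 kcal
equation 4 reversed and × 2 (reverse to put Fe3O4 on the reactant side; ×2 to match 2 Fe3O4 in the target): (-2)·(-267.3) = +534.6 kcal
By Hess's law, ΔHrxn = (-3)·(-67.6) + (2)·(-51.9) + (3)·(-197.0) + (-2)·(-267.3) = 42.6 kcal

ΔHrxn = 42.6 kcal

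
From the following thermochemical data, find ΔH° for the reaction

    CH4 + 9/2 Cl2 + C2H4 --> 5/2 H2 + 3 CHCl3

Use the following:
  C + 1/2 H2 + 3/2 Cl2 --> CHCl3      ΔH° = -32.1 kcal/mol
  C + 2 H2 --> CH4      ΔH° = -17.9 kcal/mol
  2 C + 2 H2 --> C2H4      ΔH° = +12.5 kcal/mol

equation 1 × 3 (×3 to match 3 CHCl3 in the target): (3)·(-32.1) = -96.3 kcal/mol
equation 2 reversed (CH4 must end up as a reactant): +17.9 kcal/mol
equation 3 reversed (C2H4 must end up as a reactant): -12.5 kcal/mol
Combining the equations, ΔH° = (3)·(-32.1) + (-1)·(-17.9) + (-1)·(+12.5) = -90.9 kcal/mol

ΔH° = -90.9 kcal/mol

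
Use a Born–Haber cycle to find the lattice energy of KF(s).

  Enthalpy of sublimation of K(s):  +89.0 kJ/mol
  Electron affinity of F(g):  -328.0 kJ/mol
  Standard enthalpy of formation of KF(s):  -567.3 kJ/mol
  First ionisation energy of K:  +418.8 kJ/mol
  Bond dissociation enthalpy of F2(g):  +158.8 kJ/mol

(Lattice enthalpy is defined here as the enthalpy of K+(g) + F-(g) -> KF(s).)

U = -826.5 kJ/mol

ΔHf° = 1·ΔHsub + 1·(ΣIE) + 1/2·D(F2) + 1·EA + U
-567.3 = 1·(+89.0) + 1·(+418.8) + 1/2·(+158.8) + 1·(-328.0) + U
U = -567.3 − (+259.2) = -826.5 kJ/mol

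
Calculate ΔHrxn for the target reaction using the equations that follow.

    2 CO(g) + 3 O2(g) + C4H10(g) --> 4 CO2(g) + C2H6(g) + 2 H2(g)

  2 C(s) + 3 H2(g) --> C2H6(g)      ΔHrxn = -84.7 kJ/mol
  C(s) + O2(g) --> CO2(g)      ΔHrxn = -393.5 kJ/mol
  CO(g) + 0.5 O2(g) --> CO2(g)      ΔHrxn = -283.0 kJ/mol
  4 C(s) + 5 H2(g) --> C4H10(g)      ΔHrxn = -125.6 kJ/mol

equation 1 as written (C2H6(g) already on the product side): -84.7 kJ/mol
equation 2 × 2: (2)·(-393.5) = -787.0 kJ/mol
equation 3 × 2 (×2 to match 2 CO(g) in the target): (2)·(-283.0) = -566.0 kJ/mol
equation 4 reversed (C4H10(g) must end up as a reactant): +125.6 kJ/mol
Combining the equations, ΔHrxn = (-84.7) + (-787.0) + (-566.0) + (+125.6) = -1312.1 kJ/mol

ΔHrxn = -1312.1 kJ/mol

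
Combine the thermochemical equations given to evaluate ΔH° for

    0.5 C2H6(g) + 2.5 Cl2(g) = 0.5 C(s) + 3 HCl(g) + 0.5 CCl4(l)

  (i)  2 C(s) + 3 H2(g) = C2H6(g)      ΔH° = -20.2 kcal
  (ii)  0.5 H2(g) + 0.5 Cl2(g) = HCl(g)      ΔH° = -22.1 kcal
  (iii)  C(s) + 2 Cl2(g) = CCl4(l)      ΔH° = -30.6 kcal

ΔH° = -71.5 kcal

(i) reversed and × 1/2: (-1/2)·(-20.2) = +10.1 kcal
(ii) × 3: (3)·(-22.1) = -66.3 kcal
(iii) × 1/2: (1/2)·(-30.6) = -15.3 kcal
ΔH° = (+10.1) + (-66.3) + (-15.3) = -71.5 kcal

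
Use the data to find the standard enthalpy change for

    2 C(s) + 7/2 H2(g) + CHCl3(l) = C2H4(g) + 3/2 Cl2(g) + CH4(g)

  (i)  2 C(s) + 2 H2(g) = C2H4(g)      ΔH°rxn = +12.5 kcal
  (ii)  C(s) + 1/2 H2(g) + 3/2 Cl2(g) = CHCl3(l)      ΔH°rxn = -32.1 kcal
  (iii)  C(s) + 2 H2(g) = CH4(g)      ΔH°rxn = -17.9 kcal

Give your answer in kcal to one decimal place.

ΔH°rxn = 26.7 kcal

(i) as written: +12.5 kcal
(ii) reversed: +32.1 kcal
(iii) as written: -17.9 kcal
By Hess's law, ΔH°rxn = (+12.5) + (+32.1) + (-17.9) = 26.7 kcal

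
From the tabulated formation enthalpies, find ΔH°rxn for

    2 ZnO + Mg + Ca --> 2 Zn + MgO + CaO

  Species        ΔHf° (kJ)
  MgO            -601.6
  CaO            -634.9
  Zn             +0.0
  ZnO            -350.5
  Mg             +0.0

ΔH°rxn = -535.5 kJ

ΔH°rxn = Σ nΔHf°(products) − Σ nΔHf°(reactants).
Products: 2·(+0.0) + 1·(-601.6) + 1·(-634.9) = -1236.5
Reactants: 2·(-350.5) + 1·(+0.0) + 1·(+0.0) = -701.0
ΔH°rxn = (-1236.5) − (-701.0) = -535.5 kJ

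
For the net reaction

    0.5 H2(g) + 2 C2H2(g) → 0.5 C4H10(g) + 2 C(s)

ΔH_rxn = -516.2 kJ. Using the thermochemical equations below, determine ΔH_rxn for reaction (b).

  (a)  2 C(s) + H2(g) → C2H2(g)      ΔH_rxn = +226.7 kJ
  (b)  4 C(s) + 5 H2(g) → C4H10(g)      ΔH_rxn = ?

ΔH_rxn = -125.6 kJ

(a) reversed and × 2: (-2)·(+226.7) = -453.4 kJ
(b) × 1/2: contributes 1/2·x
-516.2 = (-453.4) + 1/2·x
x = (-516.2 − (-453.4)) / (1/2) = -125.6 kJ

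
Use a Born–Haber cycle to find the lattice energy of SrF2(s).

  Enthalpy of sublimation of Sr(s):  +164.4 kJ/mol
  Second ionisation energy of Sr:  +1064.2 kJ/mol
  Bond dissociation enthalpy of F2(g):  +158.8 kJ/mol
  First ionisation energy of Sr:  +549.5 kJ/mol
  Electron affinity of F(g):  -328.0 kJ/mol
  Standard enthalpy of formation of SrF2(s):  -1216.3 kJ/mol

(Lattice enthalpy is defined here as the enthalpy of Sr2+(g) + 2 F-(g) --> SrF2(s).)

ΔHf° = 1·ΔHsub + 1·(ΣIE) + 1·D(F2) + 2·EA + U
-1216.3 = 1·(+164.4) + 1·(+1613.7) + 1·(+158.8) + 2·(-328.0) + U
U = -1216.3 − (+1280.9) = -2497.2 kJ/mol

U = -2497.2 kJ/mol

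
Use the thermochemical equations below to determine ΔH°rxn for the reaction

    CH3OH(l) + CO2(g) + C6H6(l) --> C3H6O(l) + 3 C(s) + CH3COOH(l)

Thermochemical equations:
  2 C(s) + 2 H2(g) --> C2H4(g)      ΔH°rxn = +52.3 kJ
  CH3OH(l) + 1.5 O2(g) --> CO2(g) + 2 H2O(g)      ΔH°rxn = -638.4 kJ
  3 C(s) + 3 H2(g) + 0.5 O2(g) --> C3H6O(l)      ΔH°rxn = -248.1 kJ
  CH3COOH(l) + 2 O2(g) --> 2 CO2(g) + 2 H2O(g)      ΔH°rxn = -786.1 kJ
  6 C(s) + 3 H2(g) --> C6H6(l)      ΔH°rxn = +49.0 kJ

ΔH°rxn = -149.4 kJ

equation 1: not needed.
equation 2 as written: -638.4 kJ
equation 3 as written: -248.1 kJ
equation 4 reversed: +786.1 kJ
equation 5 reversed: -49.0 kJ
ΔH°rxn = (-638.4) + (-248.1) + (+786.1) + (-49.0) = -149.4 kJ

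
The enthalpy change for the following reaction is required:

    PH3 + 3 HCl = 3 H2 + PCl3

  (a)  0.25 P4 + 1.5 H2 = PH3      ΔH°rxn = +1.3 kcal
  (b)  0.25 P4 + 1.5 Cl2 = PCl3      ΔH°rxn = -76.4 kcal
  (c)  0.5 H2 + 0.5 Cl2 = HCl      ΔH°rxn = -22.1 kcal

ΔH°rxn = -11.4 kcal

(a) reversed (PH3 must end up as a reactant): -1.3 kcal
(b) as written (PCl3 already on the product side): -76.4 kcal
(c) reversed and × 3 (HCl must end up as a reactant; ×3 to match 3 HCl in the target): (-3)·(-22.1) = +66.3 kcal
Since enthalpy is a state function, ΔH°rxn = (-1.3) + (-76.4) + (+66.3) = -11.4 kcal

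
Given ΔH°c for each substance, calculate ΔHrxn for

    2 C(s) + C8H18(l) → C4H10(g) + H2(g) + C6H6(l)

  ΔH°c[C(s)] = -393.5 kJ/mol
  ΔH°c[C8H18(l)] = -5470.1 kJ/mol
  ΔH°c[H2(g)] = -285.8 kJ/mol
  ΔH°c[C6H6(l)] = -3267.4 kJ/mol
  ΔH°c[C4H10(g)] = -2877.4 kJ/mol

Using ΔH = Σ nΔHc°(reactants) − Σ nΔHc°(products):
= [2·(-393.5) + 1·(-5470.1)] − [1·(-2877.4) + 1·(-285.8) + 1·(-3267.4)]
= 173.5 kJ/mol

ΔHrxn = 173.5 kJ/mol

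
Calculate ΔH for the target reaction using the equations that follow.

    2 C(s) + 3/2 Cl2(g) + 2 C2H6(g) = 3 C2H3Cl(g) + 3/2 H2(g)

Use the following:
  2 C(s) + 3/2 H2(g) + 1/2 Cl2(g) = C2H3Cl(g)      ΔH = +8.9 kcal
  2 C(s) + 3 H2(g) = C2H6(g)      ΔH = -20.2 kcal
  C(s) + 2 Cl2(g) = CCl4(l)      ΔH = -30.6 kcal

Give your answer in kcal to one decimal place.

ΔH = 67.1 kcal

equation 1 × 3: (3)·(+8.9) = +26.7 kcal
equation 2 reversed and × 2: (-2)·(-20.2) = +40.4 kcal
equation 3: not needed.
ΔH = (+26.7) + (+40.4) = 67.1 kcal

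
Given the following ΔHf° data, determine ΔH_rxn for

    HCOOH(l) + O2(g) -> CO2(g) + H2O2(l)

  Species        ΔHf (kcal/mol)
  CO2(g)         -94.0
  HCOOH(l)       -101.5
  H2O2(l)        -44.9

ΔH_rxn = -37.4 kcal/mol

Products: 1·(-94.0) + 1·(-44.9) = -138.9
Reactants: 1·(-101.5) + 1·(+0.0) = -101.5
ΔH_rxn = (-138.9) − (-101.5) = -37.4 kcal/mol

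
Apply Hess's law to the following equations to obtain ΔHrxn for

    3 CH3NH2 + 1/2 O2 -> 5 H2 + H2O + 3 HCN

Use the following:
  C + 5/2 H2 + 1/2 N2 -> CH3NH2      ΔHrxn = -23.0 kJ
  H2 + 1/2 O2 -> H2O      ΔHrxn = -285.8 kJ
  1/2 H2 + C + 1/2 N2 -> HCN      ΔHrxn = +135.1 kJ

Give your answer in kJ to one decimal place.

equation 1 reversed and × 3 (CH3NH2 must end up as a reactant; scale by 3 for the 3 CH3NH2): (-3)·(-23.0) = +69.0 kJ
equation 2 as written (H2O already on the product side): -285.8 kJ
equation 3 × 3 (scale by 3 for the 3 HCN): (3)·(+135.1) = +405.3 kJ
Combining the equations, ΔHrxn = (+69.0) + (-285.8) + (+405.3) = 188.5 kJ

ΔHrxn = 188.5 kJ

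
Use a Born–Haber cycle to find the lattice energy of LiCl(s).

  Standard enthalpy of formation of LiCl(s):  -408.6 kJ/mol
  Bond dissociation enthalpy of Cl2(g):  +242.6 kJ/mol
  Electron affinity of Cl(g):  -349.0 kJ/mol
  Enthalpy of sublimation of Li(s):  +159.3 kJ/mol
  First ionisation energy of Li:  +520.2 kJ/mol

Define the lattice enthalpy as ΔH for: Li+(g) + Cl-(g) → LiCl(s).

U = -860.4 kJ/mol

ΔHf° = 1·ΔHsub + 1·(ΣIE) + 1/2·D(Cl2) + 1·EA + U
-408.6 = 1·(+159.3) + 1·(+520.2) + 1/2·(+242.6) + 1·(-349.0) + U
U = -408.6 − (+451.8) = -860.4 kJ/mol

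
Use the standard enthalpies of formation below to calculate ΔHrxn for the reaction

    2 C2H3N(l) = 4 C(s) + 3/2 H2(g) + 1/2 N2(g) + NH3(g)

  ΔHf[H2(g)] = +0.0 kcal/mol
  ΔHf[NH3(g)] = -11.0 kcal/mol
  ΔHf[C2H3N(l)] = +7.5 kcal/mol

ΔHrxn = -26.0 kcal/mol

ΔH°rxn = Σ nΔHf°(products) − Σ nΔHf°(reactants).
Products: 4·(+0.0) + 3/2·(+0.0) + 1/2·(+0.0) + 1·(-11.0) = -11.0
Reactants: 2·(+7.5) = +15.0
ΔHrxn = (-11.0) − (+15.0) = -26.0 kcal/mol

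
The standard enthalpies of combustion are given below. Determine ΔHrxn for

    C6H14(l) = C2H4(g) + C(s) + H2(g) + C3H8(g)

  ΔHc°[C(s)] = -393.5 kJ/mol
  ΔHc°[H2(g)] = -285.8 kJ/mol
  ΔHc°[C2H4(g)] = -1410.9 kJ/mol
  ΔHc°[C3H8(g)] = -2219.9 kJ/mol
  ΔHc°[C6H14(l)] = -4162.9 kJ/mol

Using ΔH = Σ nΔHc°(reactants) − Σ nΔHc°(products):
= [1·(-4162.9)] − [1·(-1410.9) + 1·(-393.5) + 1·(-285.8) + 1·(-2219.9)]
= 147.2 kJ/mol

ΔHrxn = 147.2 kJ/mol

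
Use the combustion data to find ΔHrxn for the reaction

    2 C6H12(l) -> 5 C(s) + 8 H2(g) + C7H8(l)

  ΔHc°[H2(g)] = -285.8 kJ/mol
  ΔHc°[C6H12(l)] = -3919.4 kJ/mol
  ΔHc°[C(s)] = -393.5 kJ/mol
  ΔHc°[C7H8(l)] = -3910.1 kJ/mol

ΔHrxn = 325.2 kJ/mol

With combustion enthalpies, reactants minus products:
= [2·(-3919.4)] − [5·(-393.5) + 8·(-285.8) + 1·(-3910.1)]
= 325.2 kJ/mol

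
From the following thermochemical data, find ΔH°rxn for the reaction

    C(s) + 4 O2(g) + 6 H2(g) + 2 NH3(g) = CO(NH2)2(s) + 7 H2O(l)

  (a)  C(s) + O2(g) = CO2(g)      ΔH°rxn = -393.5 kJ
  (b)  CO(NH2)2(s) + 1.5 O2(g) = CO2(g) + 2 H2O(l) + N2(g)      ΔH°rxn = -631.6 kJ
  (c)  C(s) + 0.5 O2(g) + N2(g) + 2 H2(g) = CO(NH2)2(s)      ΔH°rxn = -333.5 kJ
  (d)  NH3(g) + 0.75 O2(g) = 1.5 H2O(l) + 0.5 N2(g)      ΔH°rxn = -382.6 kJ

ΔH°rxn = -2241.9 kJ

(a) reversed and × 2: (-2)·(-393.5) = +787.0 kJ
(b) × 2: (2)·(-631.6) = -1263.2 kJ
(c) × 3: (3)·(-333.5) = -1000.5 kJ
(d) × 2: (2)·(-382.6) = -765.2 kJ
ΔH°rxn = (+787.0) + (-1263.2) + (-1000.5) + (-765.2) = -2241.9 kJ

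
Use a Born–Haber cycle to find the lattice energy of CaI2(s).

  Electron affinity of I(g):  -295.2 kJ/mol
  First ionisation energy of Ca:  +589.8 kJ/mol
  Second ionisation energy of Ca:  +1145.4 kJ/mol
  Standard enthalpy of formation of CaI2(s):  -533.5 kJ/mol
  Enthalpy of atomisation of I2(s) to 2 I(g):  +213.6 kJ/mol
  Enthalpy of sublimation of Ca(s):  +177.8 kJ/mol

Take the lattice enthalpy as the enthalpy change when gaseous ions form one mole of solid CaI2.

ΔHf° = 1·ΔHsub + 1·(ΣIE) + 1·D(I2) + 2·EA + U
-533.5 = 1·(+177.8) + 1·(+1735.2) + 1·(+213.6) + 2·(-295.2) + U
U = -533.5 − (+1536.2) = -2069.7 kJ/mol

U = -2069.7 kJ/mol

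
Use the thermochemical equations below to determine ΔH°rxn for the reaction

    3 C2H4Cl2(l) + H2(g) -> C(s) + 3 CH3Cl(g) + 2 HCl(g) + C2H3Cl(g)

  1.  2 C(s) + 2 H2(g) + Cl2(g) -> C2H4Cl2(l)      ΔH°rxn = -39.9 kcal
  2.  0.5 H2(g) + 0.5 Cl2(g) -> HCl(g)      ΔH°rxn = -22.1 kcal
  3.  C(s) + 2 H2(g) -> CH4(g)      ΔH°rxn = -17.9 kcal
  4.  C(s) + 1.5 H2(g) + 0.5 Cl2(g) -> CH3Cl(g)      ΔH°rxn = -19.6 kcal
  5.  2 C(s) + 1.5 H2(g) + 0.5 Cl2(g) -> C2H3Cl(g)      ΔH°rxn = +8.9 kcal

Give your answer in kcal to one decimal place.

eq. 1 reversed and × 3 (C2H4Cl2(l) must end up as a reactant; scale by 3 for the 3 C2H4Cl2(l)): (-3)·(-39.9) = +119.7 kcal
eq. 2 × 2 (×2 to match 2 HCl(g) in the target): (2)·(-22.1) = -44.2 kcal
eq. 3: not needed (CH4(g) appears nowhere else).
eq. 4 × 3 (scale by 3 for the 3 CH3Cl(g)): (3)·(-19.6) = -58.8 kcal
eq. 5 as written (C2H3Cl(g) already on the product side): +8.9 kcal
ΔH°rxn = (+119.7) + (-44.2) + (-58.8) + (+8.9) = 25.6 kcal

ΔH°rxn = 25.6 kcal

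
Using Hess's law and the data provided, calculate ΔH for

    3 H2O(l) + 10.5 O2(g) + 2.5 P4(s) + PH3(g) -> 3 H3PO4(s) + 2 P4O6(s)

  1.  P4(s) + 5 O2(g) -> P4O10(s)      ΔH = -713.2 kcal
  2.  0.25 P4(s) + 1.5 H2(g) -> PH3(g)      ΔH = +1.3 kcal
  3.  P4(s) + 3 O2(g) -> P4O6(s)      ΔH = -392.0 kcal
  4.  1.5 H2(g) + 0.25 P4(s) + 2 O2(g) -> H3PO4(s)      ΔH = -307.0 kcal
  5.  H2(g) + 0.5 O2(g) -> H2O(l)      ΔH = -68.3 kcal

ΔH = -1501.4 kcal

eq. 1: not needed (P4O10(s) appears nowhere else).
eq. 2 reversed (reverse to put PH3(g) on the reactant side): -1.3 kcal
eq. 3 × 2 (scale by 2 for the 2 P4O6(s)): (2)·(-392.0) = -784.0 kcal
eq. 4 × 3 (×3 to match 3 H3PO4(s) in the target): (3)·(-307.0) = -921.0 kcal
eq. 5 reversed and × 3 (reverse to put H2O(l) on the reactant side; scale by 3 for the 3 H2O(l)): (-3)·(-68.3) = +204.9 kcal
ΔH = (-1)·(+1.3) + (2)·(-392.0) + (3)·(-307.0) + (-3)·(-68.3) = -1501.4 kcal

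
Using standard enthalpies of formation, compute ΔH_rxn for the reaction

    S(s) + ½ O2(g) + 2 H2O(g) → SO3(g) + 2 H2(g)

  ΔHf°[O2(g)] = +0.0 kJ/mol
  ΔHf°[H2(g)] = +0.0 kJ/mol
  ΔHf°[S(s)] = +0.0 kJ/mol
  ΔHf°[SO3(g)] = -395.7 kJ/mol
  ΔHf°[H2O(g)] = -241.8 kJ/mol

ΔH_rxn = 87.9 kJ/mol

Products: 1·(-395.7) + 2·(+0.0) = -395.7
Reactants: 1·(+0.0) + 1/2·(+0.0) + 2·(-241.8) = -483.6
ΔH_rxn = (-395.7) − (-483.6) = 87.9 kJ/mol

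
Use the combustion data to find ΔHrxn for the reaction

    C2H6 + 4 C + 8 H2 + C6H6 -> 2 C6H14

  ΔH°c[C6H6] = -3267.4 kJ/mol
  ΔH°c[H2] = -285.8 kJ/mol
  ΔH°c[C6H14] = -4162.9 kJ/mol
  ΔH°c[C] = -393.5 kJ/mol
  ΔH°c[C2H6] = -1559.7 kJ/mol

Using ΔH = Σ nΔHc°(reactants) − Σ nΔHc°(products):
= [1·(-1559.7) + 4·(-393.5) + 8·(-285.8) + 1·(-3267.4)] − [2·(-4162.9)]
= -361.7 kJ/mol

ΔHrxn = -361.7 kJ/mol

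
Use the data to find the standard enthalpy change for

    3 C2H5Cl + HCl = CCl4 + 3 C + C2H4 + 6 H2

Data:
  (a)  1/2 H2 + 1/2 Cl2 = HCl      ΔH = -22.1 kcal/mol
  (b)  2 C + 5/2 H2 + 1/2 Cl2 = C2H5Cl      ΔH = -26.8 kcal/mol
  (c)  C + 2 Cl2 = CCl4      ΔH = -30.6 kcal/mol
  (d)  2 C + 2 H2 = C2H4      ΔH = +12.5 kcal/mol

ΔH = 84.4 kcal/mol

(a) reversed (reverse to put HCl on the reactant side): +22.1 kcal/mol
(b) reversed and × 3 (reverse to put C2H5Cl on the reactant side; ×3 to match 3 C2H5Cl in the target): (-3)·(-26.8) = +80.4 kcal/mol
(c) as written (CCl4 already on the product side): -30.6 kcal/mol
(d) as written (C2H4 already on the product side): +12.5 kcal/mol
Combining the equations, ΔH = (+22.1) + (+80.4) + (-30.6) + (+12.5) = 84.4 kcal/mol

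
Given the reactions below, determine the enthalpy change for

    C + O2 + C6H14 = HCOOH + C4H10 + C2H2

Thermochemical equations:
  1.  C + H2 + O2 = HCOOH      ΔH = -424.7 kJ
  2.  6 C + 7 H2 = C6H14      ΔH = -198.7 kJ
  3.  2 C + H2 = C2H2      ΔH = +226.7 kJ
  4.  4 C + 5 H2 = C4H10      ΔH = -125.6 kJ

ΔH = -124.9 kJ

eq. 1 as written (HCOOH already on the product side): -424.7 kJ
eq. 2 reversed (C6H14 must end up as a reactant): +198.7 kJ
eq. 3 as written (C2H2 already on the product side): +226.7 kJ
eq. 4 as written (C4H10 already on the product side): -125.6 kJ
By Hess's law, ΔH = (1)·(-424.7) + (-1)·(-198.7) + (1)·(+226.7) + (1)·(-125.6) = -124.9 kJ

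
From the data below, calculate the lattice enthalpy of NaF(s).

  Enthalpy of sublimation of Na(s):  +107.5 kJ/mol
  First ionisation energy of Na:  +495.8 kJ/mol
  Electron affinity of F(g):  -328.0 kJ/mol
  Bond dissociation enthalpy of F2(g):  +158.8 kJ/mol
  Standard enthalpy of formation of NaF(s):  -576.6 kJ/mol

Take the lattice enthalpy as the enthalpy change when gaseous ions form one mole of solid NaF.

U = -931.3 kJ/mol

ΔHf° = 1·ΔHsub + 1·(ΣIE) + 1/2·D(F2) + 1·EA + U
-576.6 = 1·(+107.5) + 1·(+495.8) + 1/2·(+158.8) + 1·(-328.0) + U
U = -576.6 − (+354.7) = -931.3 kJ/mol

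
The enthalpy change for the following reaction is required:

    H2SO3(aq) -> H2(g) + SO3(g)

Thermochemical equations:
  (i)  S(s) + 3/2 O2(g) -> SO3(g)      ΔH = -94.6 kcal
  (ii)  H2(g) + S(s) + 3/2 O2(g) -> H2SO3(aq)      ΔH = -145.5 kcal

(i) as written: -94.6 kcal
(ii) reversed: +145.5 kcal
Summing the manipulated equations, ΔH = (-94.6) + (+145.5) = 50.9 kcal

ΔH = 50.9 kcal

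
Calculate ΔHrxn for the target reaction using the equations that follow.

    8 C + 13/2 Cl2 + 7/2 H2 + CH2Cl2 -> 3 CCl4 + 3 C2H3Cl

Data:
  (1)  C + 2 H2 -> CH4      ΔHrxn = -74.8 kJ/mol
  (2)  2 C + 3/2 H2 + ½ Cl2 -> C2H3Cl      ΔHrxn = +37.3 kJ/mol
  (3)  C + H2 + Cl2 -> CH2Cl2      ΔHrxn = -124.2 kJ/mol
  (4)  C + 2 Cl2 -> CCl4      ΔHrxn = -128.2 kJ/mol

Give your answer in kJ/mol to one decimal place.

(1): not needed.
(2) × 3: (3)·(+37.3) = +111.9 kJ/mol
(3) reversed: +124.2 kJ/mol
(4) × 3: (3)·(-128.2) = -384.6 kJ/mol
By Hess's law, ΔHrxn = (+111.9) + (+124.2) + (-384.6) = -148.5 kJ/mol

ΔHrxn = -148.5 kJ/mol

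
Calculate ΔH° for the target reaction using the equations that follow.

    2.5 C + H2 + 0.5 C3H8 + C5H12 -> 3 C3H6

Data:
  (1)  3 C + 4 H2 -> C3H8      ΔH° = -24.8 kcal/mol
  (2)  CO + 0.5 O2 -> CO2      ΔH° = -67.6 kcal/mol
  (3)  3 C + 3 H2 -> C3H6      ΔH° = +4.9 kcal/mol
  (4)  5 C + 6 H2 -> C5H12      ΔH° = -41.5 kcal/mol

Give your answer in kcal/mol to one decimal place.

(1) reversed and × 1/2 (reverse to put C3H8 on the reactant side; ×1/2 to match 1/2 C3H8 in the target): (-1/2)·(-24.8) = +12.4 kcal/mol
(2): not needed (CO2 appears nowhere else).
(3) × 3 (×3 to match 3 C3H6 in the target): (3)·(+4.9) = +14.7 kcal/mol
(4) reversed (C5H12 must end up as a reactant): +41.5 kcal/mol
ΔH° = (+12.4) + (+14.7) + (+41.5) = 68.6 kcal/mol

ΔH° = 68.6 kcal/mol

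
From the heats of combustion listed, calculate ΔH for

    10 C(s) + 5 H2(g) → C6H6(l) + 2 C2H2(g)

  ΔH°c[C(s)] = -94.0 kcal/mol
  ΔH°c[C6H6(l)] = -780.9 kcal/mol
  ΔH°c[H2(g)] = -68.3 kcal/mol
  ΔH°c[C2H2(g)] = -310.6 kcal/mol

With combustion enthalpies, reactants minus products:
= [10·(-94.0) + 5·(-68.3)] − [1·(-780.9) + 2·(-310.6)]
= 120.6 kcal/mol

ΔH = 120.6 kcal/mol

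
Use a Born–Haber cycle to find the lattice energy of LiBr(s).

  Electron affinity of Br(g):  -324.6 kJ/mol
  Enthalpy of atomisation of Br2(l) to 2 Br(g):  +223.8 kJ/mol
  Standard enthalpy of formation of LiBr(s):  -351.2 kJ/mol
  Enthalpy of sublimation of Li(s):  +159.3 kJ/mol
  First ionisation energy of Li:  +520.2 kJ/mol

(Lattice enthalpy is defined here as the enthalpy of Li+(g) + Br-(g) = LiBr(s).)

U = -818.0 kJ/mol

ΔHf° = 1·ΔHsub + 1·(ΣIE) + 1/2·D(Br2) + 1·EA + U
-351.2 = 1·(+159.3) + 1·(+520.2) + 1/2·(+223.8) + 1·(-324.6) + U
U = -351.2 − (+466.8) = -818.0 kJ/mol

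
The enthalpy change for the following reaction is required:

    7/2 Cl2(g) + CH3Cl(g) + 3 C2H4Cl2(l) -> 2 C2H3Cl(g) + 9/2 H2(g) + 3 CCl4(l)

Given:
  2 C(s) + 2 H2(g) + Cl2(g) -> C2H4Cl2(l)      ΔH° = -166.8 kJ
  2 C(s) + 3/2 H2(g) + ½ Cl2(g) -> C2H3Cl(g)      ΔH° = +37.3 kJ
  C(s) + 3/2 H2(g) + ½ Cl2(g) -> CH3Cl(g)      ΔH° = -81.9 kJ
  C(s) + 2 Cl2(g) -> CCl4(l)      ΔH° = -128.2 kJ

ΔH° = 272.3 kJ

equation 1 reversed and × 3 (reverse to put C2H4Cl2(l) on the reactant side; scale by 3 for the 3 C2H4Cl2(l)): (-3)·(-166.8) = +500.4 kJ
equation 2 × 2 (scale by 2 for the 2 C2H3Cl(g)): (2)·(+37.3) = +74.6 kJ
equation 3 reversed (CH3Cl(g) must end up as a reactant): +81.9 kJ
equation 4 × 3 (scale by 3 for the 3 CCl4(l)): (3)·(-128.2) = -384.6 kJ
ΔH° = (-3)·(-166.8) + (2)·(+37.3) + (-1)·(-81.9) + (3)·(-128.2) = 272.3 kJ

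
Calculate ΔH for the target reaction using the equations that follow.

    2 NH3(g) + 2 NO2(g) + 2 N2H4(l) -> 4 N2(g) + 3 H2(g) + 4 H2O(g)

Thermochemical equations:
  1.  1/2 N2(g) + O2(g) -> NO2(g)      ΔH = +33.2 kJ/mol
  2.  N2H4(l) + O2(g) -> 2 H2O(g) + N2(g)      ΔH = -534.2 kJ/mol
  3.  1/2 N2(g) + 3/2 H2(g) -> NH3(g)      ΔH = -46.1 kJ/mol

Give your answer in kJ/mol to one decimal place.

ΔH = -1042.6 kJ/mol

eq. 1 reversed and × 2: (-2)·(+33.2) = -66.4 kJ/mol
eq. 2 × 2: (2)·(-534.2) = -1068.4 kJ/mol
eq. 3 reversed and × 2: (-2)·(-46.1) = +92.2 kJ/mol
Summing the manipulated equations, ΔH = (-2)·(+33.2) + (2)·(-534.2) + (-2)·(-46.1) = -1042.6 kJ/mol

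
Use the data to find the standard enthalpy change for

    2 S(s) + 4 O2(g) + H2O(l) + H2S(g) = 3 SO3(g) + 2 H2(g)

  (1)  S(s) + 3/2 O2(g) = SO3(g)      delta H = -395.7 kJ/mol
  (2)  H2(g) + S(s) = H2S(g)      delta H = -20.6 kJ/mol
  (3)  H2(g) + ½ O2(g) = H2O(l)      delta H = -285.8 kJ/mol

delta H = -880.7 kJ/mol

(1) × 3: (3)·(-395.7) = -1187.1 kJ/mol
(2) reversed: +20.6 kJ/mol
(3) reversed: +285.8 kJ/mol
delta H = (3)·(-395.7) + (-1)·(-20.6) + (-1)·(-285.8) = -880.7 kJ/mol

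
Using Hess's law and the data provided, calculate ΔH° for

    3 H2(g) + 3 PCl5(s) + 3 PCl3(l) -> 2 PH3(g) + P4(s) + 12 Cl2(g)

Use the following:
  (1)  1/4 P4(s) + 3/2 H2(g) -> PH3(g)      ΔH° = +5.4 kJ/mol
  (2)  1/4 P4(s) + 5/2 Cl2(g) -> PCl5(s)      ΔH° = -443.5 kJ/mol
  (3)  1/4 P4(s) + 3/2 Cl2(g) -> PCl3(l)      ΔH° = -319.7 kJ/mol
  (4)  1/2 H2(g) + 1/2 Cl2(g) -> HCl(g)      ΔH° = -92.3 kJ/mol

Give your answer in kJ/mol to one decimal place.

(1) × 2 (×2 to match 2 PH3(g) in the target): (2)·(+5.4) = +10.8 kJ/mol
(2) reversed and × 3 (reverse to put PCl5(s) on the reactant side; scale by 3 for the 3 PCl5(s)): (-3)·(-443.5) = +1330.5 kJ/mol
(3) reversed and × 3 (PCl3(l) must end up as a reactant; scale by 3 for the 3 PCl3(l)): (-3)·(-319.7) = +959.1 kJ/mol
(4): not needed (HCl(g) appears nowhere else).
ΔH° = (+10.8) + (+1330.5) + (+959.1) = 2300.4 kJ/mol

ΔH° = 2300.4 kJ/mol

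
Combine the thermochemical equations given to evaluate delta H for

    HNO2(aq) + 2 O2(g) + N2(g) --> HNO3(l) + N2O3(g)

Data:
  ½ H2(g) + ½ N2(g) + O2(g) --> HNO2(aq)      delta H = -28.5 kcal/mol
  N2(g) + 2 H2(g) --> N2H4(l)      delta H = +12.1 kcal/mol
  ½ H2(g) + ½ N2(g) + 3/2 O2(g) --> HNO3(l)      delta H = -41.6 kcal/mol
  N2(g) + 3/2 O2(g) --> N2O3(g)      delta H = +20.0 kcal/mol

delta H = 6.9 kcal/mol

equation 1 reversed (HNO2(aq) must end up as a reactant): +28.5 kcal/mol
equation 2: not needed (N2H4(l) appears nowhere else).
equation 3 as written (HNO3(l) already on the product side): -41.6 kcal/mol
equation 4 as written (N2O3(g) already on the product side): +20.0 kcal/mol
delta H = (+28.5) + (-41.6) + (+20.0) = 6.9 kcal/mol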